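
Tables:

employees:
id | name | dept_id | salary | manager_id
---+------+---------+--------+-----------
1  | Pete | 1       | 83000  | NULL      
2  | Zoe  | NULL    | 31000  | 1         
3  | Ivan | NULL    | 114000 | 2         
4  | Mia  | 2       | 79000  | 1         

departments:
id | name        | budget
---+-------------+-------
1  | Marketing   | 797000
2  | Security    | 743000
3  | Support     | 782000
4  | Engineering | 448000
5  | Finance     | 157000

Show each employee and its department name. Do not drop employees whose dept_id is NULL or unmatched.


LEFT JOIN keeps every row from employees (the left table); where dept_id has no match in departments, the department columns become NULL. Walk through each employee:
  - employee 1 (Pete): dept_id=1 -> matches Marketing
  - employee 2 (Zoe): dept_id=NULL, no match -> kept with NULL
  - employee 3 (Ivan): dept_id=NULL, no match -> kept with NULL
  - employee 4 (Mia): dept_id=2 -> matches Security
All 4 rows appear; 2 have NULL department.

SQL:
SELECT a.name, b.name AS department
FROM employees a
LEFT JOIN departments b ON a.dept_id = b.id

Result:
name | department
-----+-----------
Pete | Marketing 
Zoe  | NULL      
Ivan | NULL      
Mia  | Security  


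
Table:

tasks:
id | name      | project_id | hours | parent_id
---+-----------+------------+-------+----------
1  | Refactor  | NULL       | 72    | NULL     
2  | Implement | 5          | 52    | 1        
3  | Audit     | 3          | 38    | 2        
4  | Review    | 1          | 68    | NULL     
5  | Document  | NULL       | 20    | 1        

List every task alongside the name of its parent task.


This is a self-join: tasks is joined to a second copy of itself, matching each row's parent_id to another row's id. Use LEFT JOIN so rows with parent_id=NULL are kept.
  - task 1 (Refactor): parent_id=NULL -> NULL
  - task 2 (Implement): parent_id=1 -> Refactor
  - task 3 (Audit): parent_id=2 -> Implement
  - task 4 (Review): parent_id=NULL -> NULL
  - task 5 (Document): parent_id=1 -> Refactor

SQL:
SELECT a.name AS item, b.name AS parent
FROM tasks a
LEFT JOIN tasks b ON a.parent_id = b.id

Result:
item      | parent   
----------+----------
Refactor  | NULL     
Implement | Refactor 
Audit     | Implement
Review    | NULL     
Document  | Refactor 


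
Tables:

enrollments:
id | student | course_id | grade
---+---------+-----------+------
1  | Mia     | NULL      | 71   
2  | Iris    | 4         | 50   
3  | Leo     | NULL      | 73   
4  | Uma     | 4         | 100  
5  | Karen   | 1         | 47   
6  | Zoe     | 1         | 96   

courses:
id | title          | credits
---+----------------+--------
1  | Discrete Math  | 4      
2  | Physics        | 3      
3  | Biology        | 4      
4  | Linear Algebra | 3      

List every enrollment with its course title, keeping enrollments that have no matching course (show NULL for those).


LEFT JOIN keeps every row from enrollments (the left table); where course_id has no match in courses, the course columns become NULL. Walk through each enrollment:
  - enrollment 1 (Mia): course_id=NULL, no match -> kept with NULL
  - enrollment 2 (Iris): course_id=4 -> matches Linear Algebra
  - enrollment 3 (Leo): course_id=NULL, no match -> kept with NULL
  - enrollment 4 (Uma): course_id=4 -> matches Linear Algebra
  - enrollment 5 (Karen): course_id=1 -> matches Discrete Math
  - enrollment 6 (Zoe): course_id=1 -> matches Discrete Math
All 6 rows appear; 2 have NULL course.

SQL:
SELECT a.student, b.title AS course
FROM enrollments a
LEFT JOIN courses b ON a.course_id = b.id

Result:
student | course        
--------+---------------
Mia     | NULL          
Iris    | Linear Algebra
Leo     | NULL          
Uma     | Linear Algebra
Karen   | Discrete Math 
Zoe     | Discrete Math 


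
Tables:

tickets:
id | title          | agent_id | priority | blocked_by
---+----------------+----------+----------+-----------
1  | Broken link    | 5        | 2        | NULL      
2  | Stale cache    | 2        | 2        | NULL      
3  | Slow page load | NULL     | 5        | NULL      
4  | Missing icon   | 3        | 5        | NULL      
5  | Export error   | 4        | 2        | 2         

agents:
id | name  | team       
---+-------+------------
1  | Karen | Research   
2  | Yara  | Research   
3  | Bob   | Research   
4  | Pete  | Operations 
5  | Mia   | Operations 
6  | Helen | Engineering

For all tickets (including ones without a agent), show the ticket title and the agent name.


LEFT JOIN keeps every row from tickets (the left table); where agent_id has no match in agents, the agent columns become NULL. Walk through each ticket:
  - ticket 1 (Broken link): agent_id=5 -> matches Mia
  - ticket 2 (Stale cache): agent_id=2 -> matches Yara
  - ticket 3 (Slow page load): agent_id=NULL, no match -> kept with NULL
  - ticket 4 (Missing icon): agent_id=3 -> matches Bob
  - ticket 5 (Export error): agent_id=4 -> matches Pete
All 5 rows appear; 1 has NULL agent.

SQL:
SELECT a.title, b.name AS agent
FROM tickets a
LEFT JOIN agents b ON a.agent_id = b.id

Result:
title          | agent
---------------+------
Broken link    | Mia  
Stale cache    | Yara 
Slow page load | NULL 
Missing icon   | Bob  
Export error   | Pete 


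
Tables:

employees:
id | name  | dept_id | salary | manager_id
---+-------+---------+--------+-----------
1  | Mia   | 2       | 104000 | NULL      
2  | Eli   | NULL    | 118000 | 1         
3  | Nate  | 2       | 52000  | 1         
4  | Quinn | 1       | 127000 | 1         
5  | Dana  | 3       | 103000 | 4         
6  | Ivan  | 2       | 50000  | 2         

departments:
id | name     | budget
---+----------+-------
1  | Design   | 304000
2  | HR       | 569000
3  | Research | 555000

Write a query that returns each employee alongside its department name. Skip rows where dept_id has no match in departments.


INNER JOIN keeps only employees rows whose dept_id matches an id in departments. Walk through each employee:
  - employee 1 (Mia): dept_id=2 -> matches HR
  - employee 2 (Eli): dept_id=NULL, no match -> dropped
  - employee 3 (Nate): dept_id=2 -> matches HR
  - employee 4 (Quinn): dept_id=1 -> matches Design
  - employee 5 (Dana): dept_id=3 -> matches Research
  - employee 6 (Ivan): dept_id=2 -> matches HR
So 1 of 6 rows is dropped.

SQL:
SELECT a.name, b.name AS department
FROM employees a
INNER JOIN departments b ON a.dept_id = b.id

Result:
name  | department
------+-----------
Mia   | HR        
Nate  | HR        
Quinn | Design    
Dana  | Research  
Ivan  | HR        


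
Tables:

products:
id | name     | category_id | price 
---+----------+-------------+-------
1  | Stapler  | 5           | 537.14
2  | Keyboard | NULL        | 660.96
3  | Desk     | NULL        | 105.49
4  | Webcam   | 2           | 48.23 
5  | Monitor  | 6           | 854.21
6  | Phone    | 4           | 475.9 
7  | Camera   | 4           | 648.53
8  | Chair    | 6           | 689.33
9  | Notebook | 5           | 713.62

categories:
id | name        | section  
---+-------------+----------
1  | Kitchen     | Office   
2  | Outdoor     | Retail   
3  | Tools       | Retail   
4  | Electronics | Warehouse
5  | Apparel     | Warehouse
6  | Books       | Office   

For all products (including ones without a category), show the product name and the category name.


LEFT JOIN keeps every row from products (the left table); where category_id has no match in categories, the category columns become NULL. Walk through each product:
  - product 1 (Stapler): category_id=5 -> matches Apparel
  - product 2 (Keyboard): category_id=NULL, no match -> kept with NULL
  - product 3 (Desk): category_id=NULL, no match -> kept with NULL
  - product 4 (Webcam): category_id=2 -> matches Outdoor
  - product 5 (Monitor): category_id=6 -> matches Books
  - product 6 (Phone): category_id=4 -> matches Electronics
  - product 7 (Camera): category_id=4 -> matches Electronics
  - product 8 (Chair): category_id=6 -> matches Books
  - product 9 (Notebook): category_id=5 -> matches Apparel
All 9 rows appear; 2 have NULL category.

SQL:
SELECT a.name, b.name AS category
FROM products a
LEFT JOIN categories b ON a.category_id = b.id

Result:
name     | category   
---------+------------
Stapler  | Apparel    
Keyboard | NULL       
Desk     | NULL       
Webcam   | Outdoor    
Monitor  | Books      
Phone    | Electronics
Camera   | Electronics
Chair    | Books      
Notebook | Apparel    


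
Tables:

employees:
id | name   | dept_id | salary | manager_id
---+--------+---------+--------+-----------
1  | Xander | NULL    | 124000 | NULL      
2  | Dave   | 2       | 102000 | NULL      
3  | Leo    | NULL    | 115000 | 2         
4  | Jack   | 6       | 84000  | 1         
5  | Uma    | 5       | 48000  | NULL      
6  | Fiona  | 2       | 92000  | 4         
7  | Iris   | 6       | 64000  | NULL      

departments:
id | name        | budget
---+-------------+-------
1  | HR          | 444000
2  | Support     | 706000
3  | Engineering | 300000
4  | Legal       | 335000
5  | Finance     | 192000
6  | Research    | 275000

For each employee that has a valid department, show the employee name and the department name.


INNER JOIN keeps only employees rows whose dept_id matches an id in departments. Walk through each employee:
  - employee 1 (Xander): dept_id=NULL, no match -> dropped
  - employee 2 (Dave): dept_id=2 -> matches Support
  - employee 3 (Leo): dept_id=NULL, no match -> dropped
  - employee 4 (Jack): dept_id=6 -> matches Research
  - employee 5 (Uma): dept_id=5 -> matches Finance
  - employee 6 (Fiona): dept_id=2 -> matches Support
  - employee 7 (Iris): dept_id=6 -> matches Research
So 2 of 7 rows are dropped.

SQL:
SELECT a.name, b.name AS department
FROM employees a
INNER JOIN departments b ON a.dept_id = b.id

Result:
name  | department
------+-----------
Dave  | Support   
Jack  | Research  
Uma   | Finance   
Fiona | Support   
Iris  | Research  


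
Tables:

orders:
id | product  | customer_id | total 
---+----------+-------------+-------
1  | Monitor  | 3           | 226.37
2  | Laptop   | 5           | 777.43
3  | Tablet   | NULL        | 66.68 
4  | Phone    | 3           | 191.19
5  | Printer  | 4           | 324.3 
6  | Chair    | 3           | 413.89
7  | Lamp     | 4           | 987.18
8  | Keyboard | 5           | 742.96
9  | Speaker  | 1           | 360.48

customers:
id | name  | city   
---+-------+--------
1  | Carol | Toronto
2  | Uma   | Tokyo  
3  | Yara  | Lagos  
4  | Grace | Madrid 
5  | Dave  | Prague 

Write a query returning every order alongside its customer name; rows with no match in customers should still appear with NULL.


LEFT JOIN keeps every row from orders (the left table); where customer_id has no match in customers, the customer columns become NULL. Walk through each order:
  - order 1 (Monitor): customer_id=3 -> matches Yara
  - order 2 (Laptop): customer_id=5 -> matches Dave
  - order 3 (Tablet): customer_id=NULL, no match -> kept with NULL
  - order 4 (Phone): customer_id=3 -> matches Yara
  - order 5 (Printer): customer_id=4 -> matches Grace
  - order 6 (Chair): customer_id=3 -> matches Yara
  - order 7 (Lamp): customer_id=4 -> matches Grace
  - order 8 (Keyboard): customer_id=5 -> matches Dave
  - order 9 (Speaker): customer_id=1 -> matches Carol
All 9 rows appear; 1 has NULL customer.

SQL:
SELECT a.product, b.name AS customer
FROM orders a
LEFT JOIN customers b ON a.customer_id = b.id

Result:
product  | customer
---------+---------
Monitor  | Yara    
Laptop   | Dave    
Tablet   | NULL    
Phone    | Yara    
Printer  | Grace   
Chair    | Yara    
Lamp     | Grace   
Keyboard | Dave    
Speaker  | Carol   


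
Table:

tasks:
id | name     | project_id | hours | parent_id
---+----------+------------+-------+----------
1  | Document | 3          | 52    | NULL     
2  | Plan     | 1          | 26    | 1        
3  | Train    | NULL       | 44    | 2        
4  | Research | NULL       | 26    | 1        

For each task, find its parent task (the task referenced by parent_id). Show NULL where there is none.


This is a self-join: tasks is joined to a second copy of itself, matching each row's parent_id to another row's id. Use LEFT JOIN so rows with parent_id=NULL are kept.
  - task 1 (Document): parent_id=NULL -> NULL
  - task 2 (Plan): parent_id=1 -> Document
  - task 3 (Train): parent_id=2 -> Plan
  - task 4 (Research): parent_id=1 -> Document

SQL:
SELECT a.name AS item, b.name AS parent
FROM tasks a
LEFT JOIN tasks b ON a.parent_id = b.id

Result:
item     | parent  
---------+---------
Document | NULL    
Plan     | Document
Train    | Plan    
Research | Document


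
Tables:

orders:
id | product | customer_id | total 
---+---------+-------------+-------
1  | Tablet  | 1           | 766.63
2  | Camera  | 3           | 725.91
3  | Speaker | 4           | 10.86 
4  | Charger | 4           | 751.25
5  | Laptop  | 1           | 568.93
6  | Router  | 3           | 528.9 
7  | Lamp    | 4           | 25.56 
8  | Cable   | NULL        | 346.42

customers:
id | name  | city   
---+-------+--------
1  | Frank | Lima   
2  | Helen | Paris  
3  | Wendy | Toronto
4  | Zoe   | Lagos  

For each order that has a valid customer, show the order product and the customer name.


INNER JOIN keeps only orders rows whose customer_id matches an id in customers. Walk through each order:
  - order 1 (Tablet): customer_id=1 -> matches Frank
  - order 2 (Camera): customer_id=3 -> matches Wendy
  - order 3 (Speaker): customer_id=4 -> matches Zoe
  - order 4 (Charger): customer_id=4 -> matches Zoe
  - order 5 (Laptop): customer_id=1 -> matches Frank
  - order 6 (Router): customer_id=3 -> matches Wendy
  - order 7 (Lamp): customer_id=4 -> matches Zoe
  - order 8 (Cable): customer_id=NULL, no match -> dropped
So 1 of 8 rows is dropped.

SQL:
SELECT a.product, b.name AS customer
FROM orders a
INNER JOIN customers b ON a.customer_id = b.id

Result:
product | customer
--------+---------
Tablet  | Frank   
Camera  | Wendy   
Speaker | Zoe     
Charger | Zoe     
Laptop  | Frank   
Router  | Wendy   
Lamp    | Zoe     


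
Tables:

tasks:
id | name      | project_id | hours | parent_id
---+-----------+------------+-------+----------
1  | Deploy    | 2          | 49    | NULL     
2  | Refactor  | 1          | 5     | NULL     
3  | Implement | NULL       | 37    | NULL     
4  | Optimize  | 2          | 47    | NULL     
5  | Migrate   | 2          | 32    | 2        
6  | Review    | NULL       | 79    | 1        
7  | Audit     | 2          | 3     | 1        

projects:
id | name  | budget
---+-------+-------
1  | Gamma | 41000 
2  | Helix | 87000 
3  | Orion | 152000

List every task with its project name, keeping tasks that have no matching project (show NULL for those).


LEFT JOIN keeps every row from tasks (the left table); where project_id has no match in projects, the project columns become NULL. Walk through each task:
  - task 1 (Deploy): project_id=2 -> matches Helix
  - task 2 (Refactor): project_id=1 -> matches Gamma
  - task 3 (Implement): project_id=NULL, no match -> kept with NULL
  - task 4 (Optimize): project_id=2 -> matches Helix
  - task 5 (Migrate): project_id=2 -> matches Helix
  - task 6 (Review): project_id=NULL, no match -> kept with NULL
  - task 7 (Audit): project_id=2 -> matches Helix
All 7 rows appear; 2 have NULL project.

SQL:
SELECT a.name, b.name AS project
FROM tasks a
LEFT JOIN projects b ON a.project_id = b.id

Result:
name      | project
----------+--------
Deploy    | Helix  
Refactor  | Gamma  
Implement | NULL   
Optimize  | Helix  
Migrate   | Helix  
Review    | NULL   
Audit     | Helix  


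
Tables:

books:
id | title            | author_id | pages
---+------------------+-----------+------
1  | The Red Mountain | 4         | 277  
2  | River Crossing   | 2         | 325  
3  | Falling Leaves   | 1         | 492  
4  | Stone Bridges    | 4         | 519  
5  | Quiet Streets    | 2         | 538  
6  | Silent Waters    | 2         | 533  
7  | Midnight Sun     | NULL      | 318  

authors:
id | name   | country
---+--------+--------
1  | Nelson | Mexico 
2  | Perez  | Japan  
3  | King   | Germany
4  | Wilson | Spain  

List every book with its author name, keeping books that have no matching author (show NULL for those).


LEFT JOIN keeps every row from books (the left table); where author_id has no match in authors, the author columns become NULL. Walk through each book:
  - book 1 (The Red Mountain): author_id=4 -> matches Wilson
  - book 2 (River Crossing): author_id=2 -> matches Perez
  - book 3 (Falling Leaves): author_id=1 -> matches Nelson
  - book 4 (Stone Bridges): author_id=4 -> matches Wilson
  - book 5 (Quiet Streets): author_id=2 -> matches Perez
  - book 6 (Silent Waters): author_id=2 -> matches Perez
  - book 7 (Midnight Sun): author_id=NULL, no match -> kept with NULL
All 7 rows appear; 1 has NULL author.

SQL:
SELECT a.title, b.name AS author
FROM books a
LEFT JOIN authors b ON a.author_id = b.id

Result:
title            | author
-----------------+-------
The Red Mountain | Wilson
River Crossing   | Perez 
Falling Leaves   | Nelson
Stone Bridges    | Wilson
Quiet Streets    | Perez 
Silent Waters    | Perez 
Midnight Sun     | NULL  


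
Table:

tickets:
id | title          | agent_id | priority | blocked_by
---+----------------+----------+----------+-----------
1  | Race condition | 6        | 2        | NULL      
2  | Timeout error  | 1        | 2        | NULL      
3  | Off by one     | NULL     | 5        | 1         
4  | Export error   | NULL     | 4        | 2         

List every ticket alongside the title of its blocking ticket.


This is a self-join: tickets is joined to a second copy of itself, matching each row's blocked_by to another row's id. Use LEFT JOIN so rows with blocked_by=NULL are kept.
  - ticket 1 (Race condition): blocked_by=NULL -> NULL
  - ticket 2 (Timeout error): blocked_by=NULL -> NULL
  - ticket 3 (Off by one): blocked_by=1 -> Race condition
  - ticket 4 (Export error): blocked_by=2 -> Timeout error

SQL:
SELECT a.title AS item, b.title AS blocked_by
FROM tickets a
LEFT JOIN tickets b ON a.blocked_by = b.id

Result:
item           | blocked_by    
---------------+---------------
Race condition | NULL          
Timeout error  | NULL          
Off by one     | Race condition
Export error   | Timeout error 


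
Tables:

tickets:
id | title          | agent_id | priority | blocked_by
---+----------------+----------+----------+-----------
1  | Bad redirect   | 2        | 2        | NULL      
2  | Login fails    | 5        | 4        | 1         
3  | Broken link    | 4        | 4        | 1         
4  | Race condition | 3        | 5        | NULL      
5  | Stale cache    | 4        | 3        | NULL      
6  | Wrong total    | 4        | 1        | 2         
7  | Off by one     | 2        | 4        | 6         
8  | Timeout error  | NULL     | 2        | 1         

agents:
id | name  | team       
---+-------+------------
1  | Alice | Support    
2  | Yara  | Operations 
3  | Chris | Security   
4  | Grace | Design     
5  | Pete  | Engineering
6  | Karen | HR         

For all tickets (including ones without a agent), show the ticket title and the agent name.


LEFT JOIN keeps every row from tickets (the left table); where agent_id has no match in agents, the agent columns become NULL. Walk through each ticket:
  - ticket 1 (Bad redirect): agent_id=2 -> matches Yara
  - ticket 2 (Login fails): agent_id=5 -> matches Pete
  - ticket 3 (Broken link): agent_id=4 -> matches Grace
  - ticket 4 (Race condition): agent_id=3 -> matches Chris
  - ticket 5 (Stale cache): agent_id=4 -> matches Grace
  - ticket 6 (Wrong total): agent_id=4 -> matches Grace
  - ticket 7 (Off by one): agent_id=2 -> matches Yara
  - ticket 8 (Timeout error): agent_id=NULL, no match -> kept with NULL
All 8 rows appear; 1 has NULL agent.

SQL:
SELECT a.title, b.name AS agent
FROM tickets a
LEFT JOIN agents b ON a.agent_id = b.id

Result:
title          | agent
---------------+------
Bad redirect   | Yara 
Login fails    | Pete 
Broken link    | Grace
Race condition | Chris
Stale cache    | Grace
Wrong total    | Grace
Off by one     | Yara 
Timeout error  | NULL 


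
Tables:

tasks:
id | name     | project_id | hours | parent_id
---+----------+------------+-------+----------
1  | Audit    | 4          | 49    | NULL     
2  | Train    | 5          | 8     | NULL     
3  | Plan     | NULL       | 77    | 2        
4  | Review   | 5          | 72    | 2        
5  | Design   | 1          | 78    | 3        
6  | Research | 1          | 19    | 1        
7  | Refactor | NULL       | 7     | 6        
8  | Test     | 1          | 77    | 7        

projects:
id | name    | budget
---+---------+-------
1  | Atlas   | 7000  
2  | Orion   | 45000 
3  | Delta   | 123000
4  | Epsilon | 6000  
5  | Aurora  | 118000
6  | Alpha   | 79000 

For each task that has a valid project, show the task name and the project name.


INNER JOIN keeps only tasks rows whose project_id matches an id in projects. Walk through each task:
  - task 1 (Audit): project_id=4 -> matches Epsilon
  - task 2 (Train): project_id=5 -> matches Aurora
  - task 3 (Plan): project_id=NULL, no match -> dropped
  - task 4 (Review): project_id=5 -> matches Aurora
  - task 5 (Design): project_id=1 -> matches Atlas
  - task 6 (Research): project_id=1 -> matches Atlas
  - task 7 (Refactor): project_id=NULL, no match -> dropped
  - task 8 (Test): project_id=1 -> matches Atlas
So 2 of 8 rows are dropped.

SQL:
SELECT a.name, b.name AS project
FROM tasks a
INNER JOIN projects b ON a.project_id = b.id

Result:
name     | project
---------+--------
Audit    | Epsilon
Train    | Aurora 
Review   | Aurora 
Design   | Atlas  
Research | Atlas  
Test     | Atlas  


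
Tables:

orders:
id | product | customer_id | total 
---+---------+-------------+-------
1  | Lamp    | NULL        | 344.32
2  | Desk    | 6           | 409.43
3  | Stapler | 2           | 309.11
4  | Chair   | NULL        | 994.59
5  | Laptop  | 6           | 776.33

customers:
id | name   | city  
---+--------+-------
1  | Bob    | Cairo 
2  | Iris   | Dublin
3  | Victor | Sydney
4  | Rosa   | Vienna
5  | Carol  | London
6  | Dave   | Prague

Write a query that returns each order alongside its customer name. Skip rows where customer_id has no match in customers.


INNER JOIN keeps only orders rows whose customer_id matches an id in customers. Walk through each order:
  - order 1 (Lamp): customer_id=NULL, no match -> dropped
  - order 2 (Desk): customer_id=6 -> matches Dave
  - order 3 (Stapler): customer_id=2 -> matches Iris
  - order 4 (Chair): customer_id=NULL, no match -> dropped
  - order 5 (Laptop): customer_id=6 -> matches Dave
So 2 of 5 rows are dropped.

SQL:
SELECT a.product, b.name AS customer
FROM orders a
INNER JOIN customers b ON a.customer_id = b.id

Result:
product | customer
--------+---------
Desk    | Dave    
Stapler | Iris    
Laptop  | Dave    


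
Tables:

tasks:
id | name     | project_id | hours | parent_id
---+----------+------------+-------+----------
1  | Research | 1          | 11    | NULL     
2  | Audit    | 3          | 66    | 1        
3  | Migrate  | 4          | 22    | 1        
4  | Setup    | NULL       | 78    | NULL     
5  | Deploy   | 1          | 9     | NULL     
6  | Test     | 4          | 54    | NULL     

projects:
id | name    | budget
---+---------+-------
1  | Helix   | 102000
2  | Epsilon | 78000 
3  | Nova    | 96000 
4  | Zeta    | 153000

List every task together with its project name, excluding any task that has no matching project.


INNER JOIN keeps only tasks rows whose project_id matches an id in projects. Walk through each task:
  - task 1 (Research): project_id=1 -> matches Helix
  - task 2 (Audit): project_id=3 -> matches Nova
  - task 3 (Migrate): project_id=4 -> matches Zeta
  - task 4 (Setup): project_id=NULL, no match -> dropped
  - task 5 (Deploy): project_id=1 -> matches Helix
  - task 6 (Test): project_id=4 -> matches Zeta
So 1 of 6 rows is dropped.

SQL:
SELECT a.name, b.name AS project
FROM tasks a
INNER JOIN projects b ON a.project_id = b.id

Result:
name     | project
---------+--------
Research | Helix  
Audit    | Nova   
Migrate  | Zeta   
Deploy   | Helix  
Test     | Zeta   


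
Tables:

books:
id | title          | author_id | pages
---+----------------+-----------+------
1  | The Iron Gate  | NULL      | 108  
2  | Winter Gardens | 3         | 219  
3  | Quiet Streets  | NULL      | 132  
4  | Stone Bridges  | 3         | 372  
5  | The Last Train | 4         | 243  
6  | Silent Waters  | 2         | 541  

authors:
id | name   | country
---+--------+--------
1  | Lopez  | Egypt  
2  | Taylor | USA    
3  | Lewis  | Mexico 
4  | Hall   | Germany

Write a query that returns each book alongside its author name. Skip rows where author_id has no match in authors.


INNER JOIN keeps only books rows whose author_id matches an id in authors. Walk through each book:
  - book 1 (The Iron Gate): author_id=NULL, no match -> dropped
  - book 2 (Winter Gardens): author_id=3 -> matches Lewis
  - book 3 (Quiet Streets): author_id=NULL, no match -> dropped
  - book 4 (Stone Bridges): author_id=3 -> matches Lewis
  - book 5 (The Last Train): author_id=4 -> matches Hall
  - book 6 (Silent Waters): author_id=2 -> matches Taylor
So 2 of 6 rows are dropped.

SQL:
SELECT a.title, b.name AS author
FROM books a
INNER JOIN authors b ON a.author_id = b.id

Result:
title          | author
---------------+-------
Winter Gardens | Lewis 
Stone Bridges  | Lewis 
The Last Train | Hall  
Silent Waters  | Taylor


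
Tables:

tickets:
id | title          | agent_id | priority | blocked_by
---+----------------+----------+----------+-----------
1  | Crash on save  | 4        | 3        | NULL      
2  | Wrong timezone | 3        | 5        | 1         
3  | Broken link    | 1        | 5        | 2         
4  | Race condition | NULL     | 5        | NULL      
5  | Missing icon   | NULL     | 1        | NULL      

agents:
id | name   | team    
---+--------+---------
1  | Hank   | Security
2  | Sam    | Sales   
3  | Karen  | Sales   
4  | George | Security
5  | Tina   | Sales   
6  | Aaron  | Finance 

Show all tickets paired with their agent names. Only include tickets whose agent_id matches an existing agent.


INNER JOIN keeps only tickets rows whose agent_id matches an id in agents. Walk through each ticket:
  - ticket 1 (Crash on save): agent_id=4 -> matches George
  - ticket 2 (Wrong timezone): agent_id=3 -> matches Karen
  - ticket 3 (Broken link): agent_id=1 -> matches Hank
  - ticket 4 (Race condition): agent_id=NULL, no match -> dropped
  - ticket 5 (Missing icon): agent_id=NULL, no match -> dropped
So 2 of 5 rows are dropped.

SQL:
SELECT a.title, b.name AS agent
FROM tickets a
INNER JOIN agents b ON a.agent_id = b.id

Result:
title          | agent 
---------------+-------
Crash on save  | George
Wrong timezone | Karen 
Broken link    | Hank  


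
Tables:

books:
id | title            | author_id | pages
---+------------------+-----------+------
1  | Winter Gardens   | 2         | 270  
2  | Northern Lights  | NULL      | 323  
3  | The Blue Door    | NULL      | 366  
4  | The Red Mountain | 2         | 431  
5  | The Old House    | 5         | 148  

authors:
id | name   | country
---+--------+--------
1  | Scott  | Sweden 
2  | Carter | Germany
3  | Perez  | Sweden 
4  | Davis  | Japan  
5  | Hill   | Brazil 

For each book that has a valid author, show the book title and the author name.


INNER JOIN keeps only books rows whose author_id matches an id in authors. Walk through each book:
  - book 1 (Winter Gardens): author_id=2 -> matches Carter
  - book 2 (Northern Lights): author_id=NULL, no match -> dropped
  - book 3 (The Blue Door): author_id=NULL, no match -> dropped
  - book 4 (The Red Mountain): author_id=2 -> matches Carter
  - book 5 (The Old House): author_id=5 -> matches Hill
So 2 of 5 rows are dropped.

SQL:
SELECT a.title, b.name AS author
FROM books a
INNER JOIN authors b ON a.author_id = b.id

Result:
title            | author
-----------------+-------
Winter Gardens   | Carter
The Red Mountain | Carter
The Old House    | Hill  


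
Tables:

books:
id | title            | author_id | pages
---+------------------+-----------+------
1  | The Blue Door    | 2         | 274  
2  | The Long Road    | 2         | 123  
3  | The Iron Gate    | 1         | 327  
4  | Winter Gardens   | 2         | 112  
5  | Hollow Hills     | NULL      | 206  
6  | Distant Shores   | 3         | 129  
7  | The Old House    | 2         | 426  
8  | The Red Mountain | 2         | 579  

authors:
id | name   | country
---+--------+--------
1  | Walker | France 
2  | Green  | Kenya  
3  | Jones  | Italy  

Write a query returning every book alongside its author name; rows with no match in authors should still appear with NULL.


LEFT JOIN keeps every row from books (the left table); where author_id has no match in authors, the author columns become NULL. Walk through each book:
  - book 1 (The Blue Door): author_id=2 -> matches Green
  - book 2 (The Long Road): author_id=2 -> matches Green
  - book 3 (The Iron Gate): author_id=1 -> matches Walker
  - book 4 (Winter Gardens): author_id=2 -> matches Green
  - book 5 (Hollow Hills): author_id=NULL, no match -> kept with NULL
  - book 6 (Distant Shores): author_id=3 -> matches Jones
  - book 7 (The Old House): author_id=2 -> matches Green
  - book 8 (The Red Mountain): author_id=2 -> matches Green
All 8 rows appear; 1 has NULL author.

SQL:
SELECT a.title, b.name AS author
FROM books a
LEFT JOIN authors b ON a.author_id = b.id

Result:
title            | author
-----------------+-------
The Blue Door    | Green 
The Long Road    | Green 
The Iron Gate    | Walker
Winter Gardens   | Green 
Hollow Hills     | NULL  
Distant Shores   | Jones 
The Old House    | Green 
The Red Mountain | Green 


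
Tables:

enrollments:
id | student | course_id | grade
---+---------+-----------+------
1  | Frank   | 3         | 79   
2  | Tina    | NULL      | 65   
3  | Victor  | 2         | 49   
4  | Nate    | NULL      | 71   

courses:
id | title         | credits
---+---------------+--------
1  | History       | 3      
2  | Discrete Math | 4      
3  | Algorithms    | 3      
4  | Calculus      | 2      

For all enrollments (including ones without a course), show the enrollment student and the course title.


LEFT JOIN keeps every row from enrollments (the left table); where course_id has no match in courses, the course columns become NULL. Walk through each enrollment:
  - enrollment 1 (Frank): course_id=3 -> matches Algorithms
  - enrollment 2 (Tina): course_id=NULL, no match -> kept with NULL
  - enrollment 3 (Victor): course_id=2 -> matches Discrete Math
  - enrollment 4 (Nate): course_id=NULL, no match -> kept with NULL
All 4 rows appear; 2 have NULL course.

SQL:
SELECT a.student, b.title AS course
FROM enrollments a
LEFT JOIN courses b ON a.course_id = b.id

Result:
student | course       
--------+--------------
Frank   | Algorithms   
Tina    | NULL         
Victor  | Discrete Math
Nate    | NULL         


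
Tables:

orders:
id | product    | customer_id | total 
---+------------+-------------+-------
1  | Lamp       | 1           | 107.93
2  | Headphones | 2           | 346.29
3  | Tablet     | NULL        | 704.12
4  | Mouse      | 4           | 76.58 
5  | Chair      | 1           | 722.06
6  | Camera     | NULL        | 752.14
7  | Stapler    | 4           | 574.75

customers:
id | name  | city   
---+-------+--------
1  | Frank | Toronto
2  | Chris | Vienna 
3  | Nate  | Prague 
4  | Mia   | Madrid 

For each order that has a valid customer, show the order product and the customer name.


INNER JOIN keeps only orders rows whose customer_id matches an id in customers. Walk through each order:
  - order 1 (Lamp): customer_id=1 -> matches Frank
  - order 2 (Headphones): customer_id=2 -> matches Chris
  - order 3 (Tablet): customer_id=NULL, no match -> dropped
  - order 4 (Mouse): customer_id=4 -> matches Mia
  - order 5 (Chair): customer_id=1 -> matches Frank
  - order 6 (Camera): customer_id=NULL, no match -> dropped
  - order 7 (Stapler): customer_id=4 -> matches Mia
So 2 of 7 rows are dropped.

SQL:
SELECT a.product, b.name AS customer
FROM orders a
INNER JOIN customers b ON a.customer_id = b.id

Result:
product    | customer
-----------+---------
Lamp       | Frank   
Headphones | Chris   
Mouse      | Mia     
Chair      | Frank   
Stapler    | Mia     


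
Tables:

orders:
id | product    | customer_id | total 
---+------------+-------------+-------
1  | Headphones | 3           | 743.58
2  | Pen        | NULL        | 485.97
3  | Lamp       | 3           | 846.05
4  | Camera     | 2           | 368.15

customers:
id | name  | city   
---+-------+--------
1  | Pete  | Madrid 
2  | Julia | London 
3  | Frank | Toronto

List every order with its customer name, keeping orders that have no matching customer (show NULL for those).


LEFT JOIN keeps every row from orders (the left table); where customer_id has no match in customers, the customer columns become NULL. Walk through each order:
  - order 1 (Headphones): customer_id=3 -> matches Frank
  - order 2 (Pen): customer_id=NULL, no match -> kept with NULL
  - order 3 (Lamp): customer_id=3 -> matches Frank
  - order 4 (Camera): customer_id=2 -> matches Julia
All 4 rows appear; 1 has NULL customer.

SQL:
SELECT a.product, b.name AS customer
FROM orders a
LEFT JOIN customers b ON a.customer_id = b.id

Result:
product    | customer
-----------+---------
Headphones | Frank   
Pen        | NULL    
Lamp       | Frank   
Camera     | Julia   


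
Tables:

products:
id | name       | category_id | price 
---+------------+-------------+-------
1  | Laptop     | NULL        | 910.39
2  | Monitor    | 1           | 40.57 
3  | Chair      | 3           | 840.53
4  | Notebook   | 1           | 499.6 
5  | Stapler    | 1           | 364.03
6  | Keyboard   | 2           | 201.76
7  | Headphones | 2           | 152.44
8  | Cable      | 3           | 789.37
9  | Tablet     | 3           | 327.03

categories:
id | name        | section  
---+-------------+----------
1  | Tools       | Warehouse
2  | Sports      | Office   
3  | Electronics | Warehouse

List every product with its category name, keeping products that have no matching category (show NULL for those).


LEFT JOIN keeps every row from products (the left table); where category_id has no match in categories, the category columns become NULL. Walk through each product:
  - product 1 (Laptop): category_id=NULL, no match -> kept with NULL
  - product 2 (Monitor): category_id=1 -> matches Tools
  - product 3 (Chair): category_id=3 -> matches Electronics
  - product 4 (Notebook): category_id=1 -> matches Tools
  - product 5 (Stapler): category_id=1 -> matches Tools
  - product 6 (Keyboard): category_id=2 -> matches Sports
  - product 7 (Headphones): category_id=2 -> matches Sports
  - product 8 (Cable): category_id=3 -> matches Electronics
  - product 9 (Tablet): category_id=3 -> matches Electronics
All 9 rows appear; 1 has NULL category.

SQL:
SELECT a.name, b.name AS category
FROM products a
LEFT JOIN categories b ON a.category_id = b.id

Result:
name       | category   
-----------+------------
Laptop     | NULL       
Monitor    | Tools      
Chair      | Electronics
Notebook   | Tools      
Stapler    | Tools      
Keyboard   | Sports     
Headphones | Sports     
Cable      | Electronics
Tablet     | Electronics


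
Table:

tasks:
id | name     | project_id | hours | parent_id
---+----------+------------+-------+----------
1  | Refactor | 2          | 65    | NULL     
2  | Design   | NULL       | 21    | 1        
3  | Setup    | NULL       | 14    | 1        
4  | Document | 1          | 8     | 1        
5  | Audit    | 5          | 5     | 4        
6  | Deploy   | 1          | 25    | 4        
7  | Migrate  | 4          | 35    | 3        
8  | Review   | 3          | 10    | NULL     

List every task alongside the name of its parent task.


This is a self-join: tasks is joined to a second copy of itself, matching each row's parent_id to another row's id. Use LEFT JOIN so rows with parent_id=NULL are kept.
  - task 1 (Refactor): parent_id=NULL -> NULL
  - task 2 (Design): parent_id=1 -> Refactor
  - task 3 (Setup): parent_id=1 -> Refactor
  - task 4 (Document): parent_id=1 -> Refactor
  - task 5 (Audit): parent_id=4 -> Document
  - task 6 (Deploy): parent_id=4 -> Document
  - task 7 (Migrate): parent_id=3 -> Setup
  - task 8 (Review): parent_id=NULL -> NULL

SQL:
SELECT a.name AS item, b.name AS parent
FROM tasks a
LEFT JOIN tasks b ON a.parent_id = b.id

Result:
item     | parent  
---------+---------
Refactor | NULL    
Design   | Refactor
Setup    | Refactor
Document | Refactor
Audit    | Document
Deploy   | Document
Migrate  | Setup   
Review   | NULL    


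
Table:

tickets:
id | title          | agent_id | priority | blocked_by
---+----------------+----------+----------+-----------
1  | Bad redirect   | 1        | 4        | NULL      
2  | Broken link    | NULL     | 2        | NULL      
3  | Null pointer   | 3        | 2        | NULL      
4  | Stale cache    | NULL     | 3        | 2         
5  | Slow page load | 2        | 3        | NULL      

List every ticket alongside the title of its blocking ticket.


This is a self-join: tickets is joined to a second copy of itself, matching each row's blocked_by to another row's id. Use LEFT JOIN so rows with blocked_by=NULL are kept.
  - ticket 1 (Bad redirect): blocked_by=NULL -> NULL
  - ticket 2 (Broken link): blocked_by=NULL -> NULL
  - ticket 3 (Null pointer): blocked_by=NULL -> NULL
  - ticket 4 (Stale cache): blocked_by=2 -> Broken link
  - ticket 5 (Slow page load): blocked_by=NULL -> NULL

SQL:
SELECT a.title AS item, b.title AS blocked_by
FROM tickets a
LEFT JOIN tickets b ON a.blocked_by = b.id

Result:
item           | blocked_by 
---------------+------------
Bad redirect   | NULL       
Broken link    | NULL       
Null pointer   | NULL       
Stale cache    | Broken link
Slow page load | NULL       


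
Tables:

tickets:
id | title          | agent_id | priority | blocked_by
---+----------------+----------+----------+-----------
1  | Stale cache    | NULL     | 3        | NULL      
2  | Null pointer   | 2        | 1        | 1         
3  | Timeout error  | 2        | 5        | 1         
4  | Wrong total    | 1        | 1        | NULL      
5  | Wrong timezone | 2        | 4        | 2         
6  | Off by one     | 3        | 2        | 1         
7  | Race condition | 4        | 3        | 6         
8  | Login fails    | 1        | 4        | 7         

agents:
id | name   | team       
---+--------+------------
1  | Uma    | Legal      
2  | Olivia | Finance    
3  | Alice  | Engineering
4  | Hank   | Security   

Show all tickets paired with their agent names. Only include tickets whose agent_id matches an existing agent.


INNER JOIN keeps only tickets rows whose agent_id matches an id in agents. Walk through each ticket:
  - ticket 1 (Stale cache): agent_id=NULL, no match -> dropped
  - ticket 2 (Null pointer): agent_id=2 -> matches Olivia
  - ticket 3 (Timeout error): agent_id=2 -> matches Olivia
  - ticket 4 (Wrong total): agent_id=1 -> matches Uma
  - ticket 5 (Wrong timezone): agent_id=2 -> matches Olivia
  - ticket 6 (Off by one): agent_id=3 -> matches Alice
  - ticket 7 (Race condition): agent_id=4 -> matches Hank
  - ticket 8 (Login fails): agent_id=1 -> matches Uma
So 1 of 8 rows is dropped.

SQL:
SELECT a.title, b.name AS agent
FROM tickets a
INNER JOIN agents b ON a.agent_id = b.id

Result:
title          | agent 
---------------+-------
Null pointer   | Olivia
Timeout error  | Olivia
Wrong total    | Uma   
Wrong timezone | Olivia
Off by one     | Alice 
Race condition | Hank  
Login fails    | Uma   


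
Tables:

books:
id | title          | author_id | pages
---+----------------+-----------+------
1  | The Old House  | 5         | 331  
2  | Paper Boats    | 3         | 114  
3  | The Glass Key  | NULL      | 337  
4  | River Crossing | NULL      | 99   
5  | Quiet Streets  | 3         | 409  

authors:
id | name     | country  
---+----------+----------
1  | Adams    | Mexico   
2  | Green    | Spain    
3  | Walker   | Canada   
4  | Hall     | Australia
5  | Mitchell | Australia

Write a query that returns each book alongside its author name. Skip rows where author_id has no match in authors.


INNER JOIN keeps only books rows whose author_id matches an id in authors. Walk through each book:
  - book 1 (The Old House): author_id=5 -> matches Mitchell
  - book 2 (Paper Boats): author_id=3 -> matches Walker
  - book 3 (The Glass Key): author_id=NULL, no match -> dropped
  - book 4 (River Crossing): author_id=NULL, no match -> dropped
  - book 5 (Quiet Streets): author_id=3 -> matches Walker
So 2 of 5 rows are dropped.

SQL:
SELECT a.title, b.name AS author
FROM books a
INNER JOIN authors b ON a.author_id = b.id

Result:
title         | author  
--------------+---------
The Old House | Mitchell
Paper Boats   | Walker  
Quiet Streets | Walker  
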